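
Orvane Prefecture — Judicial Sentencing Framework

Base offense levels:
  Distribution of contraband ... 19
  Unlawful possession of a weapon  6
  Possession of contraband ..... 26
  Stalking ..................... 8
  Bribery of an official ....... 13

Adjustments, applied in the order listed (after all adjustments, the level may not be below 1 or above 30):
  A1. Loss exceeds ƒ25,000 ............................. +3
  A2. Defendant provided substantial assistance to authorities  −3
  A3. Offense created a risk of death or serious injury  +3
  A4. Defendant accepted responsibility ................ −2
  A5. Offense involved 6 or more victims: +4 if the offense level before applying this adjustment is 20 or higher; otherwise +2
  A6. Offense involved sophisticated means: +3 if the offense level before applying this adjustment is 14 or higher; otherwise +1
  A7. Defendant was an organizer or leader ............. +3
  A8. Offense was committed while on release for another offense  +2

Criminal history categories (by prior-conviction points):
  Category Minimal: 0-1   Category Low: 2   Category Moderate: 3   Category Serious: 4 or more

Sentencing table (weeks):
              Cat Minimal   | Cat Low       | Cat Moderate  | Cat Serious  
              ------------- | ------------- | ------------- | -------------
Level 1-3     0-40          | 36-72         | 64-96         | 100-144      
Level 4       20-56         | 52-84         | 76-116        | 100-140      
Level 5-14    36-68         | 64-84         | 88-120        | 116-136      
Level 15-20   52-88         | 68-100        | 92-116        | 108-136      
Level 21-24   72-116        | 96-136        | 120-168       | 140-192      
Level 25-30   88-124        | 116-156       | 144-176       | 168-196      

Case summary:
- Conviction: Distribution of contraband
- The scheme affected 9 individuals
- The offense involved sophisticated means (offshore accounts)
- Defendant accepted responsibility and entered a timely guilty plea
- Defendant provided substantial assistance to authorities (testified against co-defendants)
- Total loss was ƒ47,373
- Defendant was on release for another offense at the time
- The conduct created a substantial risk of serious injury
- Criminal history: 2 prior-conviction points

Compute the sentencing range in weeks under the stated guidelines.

116-156 weeks

Base offense level for distribution of contraband: 19.
A1 applies: 19 + 3 = 22.
A2 applies: 22 − 3 = 19.
A3 applies: 19 + 3 = 22.
A4 applies: 22 − 2 = 20.
A5 applies (level before this adjustment is 20 ≥ 20, so +4): 20 + 4 = 24.
A6 applies (level before this adjustment is 24 ≥ 14, so +3): 24 + 3 = 27.
A8 applies: 27 + 2 = 29.
Final offense level: 29.
Criminal history: 2 prior points → Category Low (2).
Level 29 falls in the 25-30 band.
Grid: Level 25-30 × Category Low = 116-156 weeks.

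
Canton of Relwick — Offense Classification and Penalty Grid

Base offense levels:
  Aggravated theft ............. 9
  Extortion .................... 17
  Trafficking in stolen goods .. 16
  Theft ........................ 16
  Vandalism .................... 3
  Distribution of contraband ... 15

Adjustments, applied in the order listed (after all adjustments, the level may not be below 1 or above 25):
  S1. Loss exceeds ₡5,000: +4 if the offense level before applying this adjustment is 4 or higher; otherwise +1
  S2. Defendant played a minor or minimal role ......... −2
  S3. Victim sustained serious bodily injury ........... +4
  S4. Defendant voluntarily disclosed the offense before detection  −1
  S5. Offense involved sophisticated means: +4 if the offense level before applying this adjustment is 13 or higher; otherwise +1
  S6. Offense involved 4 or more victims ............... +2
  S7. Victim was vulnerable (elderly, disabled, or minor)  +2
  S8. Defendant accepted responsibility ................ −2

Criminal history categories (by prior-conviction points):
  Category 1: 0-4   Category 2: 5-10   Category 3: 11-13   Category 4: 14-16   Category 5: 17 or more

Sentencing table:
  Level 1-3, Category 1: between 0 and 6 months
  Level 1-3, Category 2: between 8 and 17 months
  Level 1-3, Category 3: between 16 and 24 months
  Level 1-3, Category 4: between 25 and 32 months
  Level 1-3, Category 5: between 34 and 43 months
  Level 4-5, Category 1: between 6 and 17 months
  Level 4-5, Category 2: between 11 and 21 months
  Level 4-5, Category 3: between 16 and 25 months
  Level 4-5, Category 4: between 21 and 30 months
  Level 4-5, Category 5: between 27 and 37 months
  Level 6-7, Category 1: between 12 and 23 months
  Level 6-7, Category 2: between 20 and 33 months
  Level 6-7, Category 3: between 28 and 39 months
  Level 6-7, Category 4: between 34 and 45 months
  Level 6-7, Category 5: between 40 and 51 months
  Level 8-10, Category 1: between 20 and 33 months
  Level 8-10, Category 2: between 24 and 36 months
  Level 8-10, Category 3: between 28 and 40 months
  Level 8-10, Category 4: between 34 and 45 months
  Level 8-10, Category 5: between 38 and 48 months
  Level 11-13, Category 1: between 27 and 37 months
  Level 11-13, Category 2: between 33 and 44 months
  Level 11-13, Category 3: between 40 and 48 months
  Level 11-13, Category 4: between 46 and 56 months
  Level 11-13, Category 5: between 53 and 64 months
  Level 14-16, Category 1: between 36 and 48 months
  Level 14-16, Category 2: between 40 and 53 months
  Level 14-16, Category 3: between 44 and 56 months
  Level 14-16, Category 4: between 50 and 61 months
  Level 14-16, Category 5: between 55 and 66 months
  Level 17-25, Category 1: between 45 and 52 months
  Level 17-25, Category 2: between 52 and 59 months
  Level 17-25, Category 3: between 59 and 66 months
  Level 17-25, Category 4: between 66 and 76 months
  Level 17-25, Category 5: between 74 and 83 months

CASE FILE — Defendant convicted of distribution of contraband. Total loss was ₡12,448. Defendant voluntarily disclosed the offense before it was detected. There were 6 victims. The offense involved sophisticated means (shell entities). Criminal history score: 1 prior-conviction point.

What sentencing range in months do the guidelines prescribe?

45-52 months

Base offense level for distribution of contraband: 15.
S1 applies (level before this adjustment is 15 ≥ 4, so +4): 15 + 4 = 19.
S4 applies: 19 − 1 = 18.
S5 applies (level before this adjustment is 18 ≥ 13, so +4): 18 + 4 = 22.
S6 applies: 22 + 2 = 24.
Final offense level: 24.
Criminal history: 1 prior point → Category 1 (0-4).
Level 24 falls in the 17-25 band.
Grid: Level 17-25 × Category 1 = 45-52 months.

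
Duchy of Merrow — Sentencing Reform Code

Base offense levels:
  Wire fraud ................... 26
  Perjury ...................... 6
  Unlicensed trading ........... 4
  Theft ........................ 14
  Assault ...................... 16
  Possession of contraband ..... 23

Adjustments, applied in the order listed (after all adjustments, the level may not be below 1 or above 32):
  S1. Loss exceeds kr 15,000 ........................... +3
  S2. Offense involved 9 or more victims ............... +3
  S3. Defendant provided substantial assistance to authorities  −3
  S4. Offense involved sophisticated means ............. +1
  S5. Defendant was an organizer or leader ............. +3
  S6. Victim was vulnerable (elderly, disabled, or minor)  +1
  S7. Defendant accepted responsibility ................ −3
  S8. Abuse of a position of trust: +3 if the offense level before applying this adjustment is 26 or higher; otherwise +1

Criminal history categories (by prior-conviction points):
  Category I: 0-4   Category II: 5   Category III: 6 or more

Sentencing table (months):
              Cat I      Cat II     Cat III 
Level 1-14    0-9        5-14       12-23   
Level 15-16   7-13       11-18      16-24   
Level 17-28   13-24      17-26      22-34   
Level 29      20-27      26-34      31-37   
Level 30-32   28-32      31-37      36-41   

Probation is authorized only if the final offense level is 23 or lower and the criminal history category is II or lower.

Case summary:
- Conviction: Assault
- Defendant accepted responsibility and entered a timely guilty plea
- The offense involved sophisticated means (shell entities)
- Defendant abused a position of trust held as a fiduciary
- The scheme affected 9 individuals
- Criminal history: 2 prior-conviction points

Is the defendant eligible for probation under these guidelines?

Base offense level for assault: 16.
S1 does not apply.
S2 applies: 16 + 3 = 19.
S3 does not apply.
S4 applies: 19 + 1 = 20.
S6 does not apply.
S7 applies: 20 − 3 = 17.
S8 applies (level before this adjustment is 17 < 26, so +1): 17 + 1 = 18.
Final offense level: 18.
Criminal history: 2 prior points → Category I (0-4).
Level 18 falls in the 17-28 band.
Grid: Level 17-28 × Category I = 13-24 months.
Probation check: level 18 ≤ 23 and category I ≤ II → eligible.

Yes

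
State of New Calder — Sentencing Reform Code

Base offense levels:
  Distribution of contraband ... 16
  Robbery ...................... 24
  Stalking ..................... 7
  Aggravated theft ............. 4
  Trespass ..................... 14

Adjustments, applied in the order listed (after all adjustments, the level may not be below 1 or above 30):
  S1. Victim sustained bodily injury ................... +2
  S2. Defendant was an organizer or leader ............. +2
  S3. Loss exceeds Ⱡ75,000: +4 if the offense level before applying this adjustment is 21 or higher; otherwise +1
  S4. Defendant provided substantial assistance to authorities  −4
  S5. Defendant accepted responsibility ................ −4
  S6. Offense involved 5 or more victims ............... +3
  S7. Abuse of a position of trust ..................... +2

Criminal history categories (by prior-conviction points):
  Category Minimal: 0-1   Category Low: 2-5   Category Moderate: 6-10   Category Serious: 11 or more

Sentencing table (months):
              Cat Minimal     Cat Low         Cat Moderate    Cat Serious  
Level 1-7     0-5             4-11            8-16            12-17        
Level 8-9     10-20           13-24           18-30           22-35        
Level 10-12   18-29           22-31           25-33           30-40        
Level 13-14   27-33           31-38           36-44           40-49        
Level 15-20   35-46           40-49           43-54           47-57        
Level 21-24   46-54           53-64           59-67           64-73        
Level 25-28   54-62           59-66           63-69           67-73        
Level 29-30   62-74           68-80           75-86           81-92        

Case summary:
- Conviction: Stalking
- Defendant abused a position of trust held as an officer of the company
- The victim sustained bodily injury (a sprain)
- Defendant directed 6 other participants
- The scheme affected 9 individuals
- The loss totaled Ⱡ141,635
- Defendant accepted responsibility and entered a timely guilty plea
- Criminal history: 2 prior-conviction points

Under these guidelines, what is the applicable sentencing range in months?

31-38 months

Base offense level for stalking: 7.
S1 applies: 7 + 2 = 9.
S2 applies: 9 + 2 = 11.
S3 applies (level before this adjustment is 11 < 21, so +1): 11 + 1 = 12.
S5 applies: 12 − 4 = 8.
S6 applies: 8 + 3 = 11.
S7 applies: 11 + 2 = 13.
Final offense level: 13.
Criminal history: 2 prior points → Category Low (2-5).
Level 13 falls in the 13-14 band.
Grid: Level 13-14 × Category Low = 31-38 months.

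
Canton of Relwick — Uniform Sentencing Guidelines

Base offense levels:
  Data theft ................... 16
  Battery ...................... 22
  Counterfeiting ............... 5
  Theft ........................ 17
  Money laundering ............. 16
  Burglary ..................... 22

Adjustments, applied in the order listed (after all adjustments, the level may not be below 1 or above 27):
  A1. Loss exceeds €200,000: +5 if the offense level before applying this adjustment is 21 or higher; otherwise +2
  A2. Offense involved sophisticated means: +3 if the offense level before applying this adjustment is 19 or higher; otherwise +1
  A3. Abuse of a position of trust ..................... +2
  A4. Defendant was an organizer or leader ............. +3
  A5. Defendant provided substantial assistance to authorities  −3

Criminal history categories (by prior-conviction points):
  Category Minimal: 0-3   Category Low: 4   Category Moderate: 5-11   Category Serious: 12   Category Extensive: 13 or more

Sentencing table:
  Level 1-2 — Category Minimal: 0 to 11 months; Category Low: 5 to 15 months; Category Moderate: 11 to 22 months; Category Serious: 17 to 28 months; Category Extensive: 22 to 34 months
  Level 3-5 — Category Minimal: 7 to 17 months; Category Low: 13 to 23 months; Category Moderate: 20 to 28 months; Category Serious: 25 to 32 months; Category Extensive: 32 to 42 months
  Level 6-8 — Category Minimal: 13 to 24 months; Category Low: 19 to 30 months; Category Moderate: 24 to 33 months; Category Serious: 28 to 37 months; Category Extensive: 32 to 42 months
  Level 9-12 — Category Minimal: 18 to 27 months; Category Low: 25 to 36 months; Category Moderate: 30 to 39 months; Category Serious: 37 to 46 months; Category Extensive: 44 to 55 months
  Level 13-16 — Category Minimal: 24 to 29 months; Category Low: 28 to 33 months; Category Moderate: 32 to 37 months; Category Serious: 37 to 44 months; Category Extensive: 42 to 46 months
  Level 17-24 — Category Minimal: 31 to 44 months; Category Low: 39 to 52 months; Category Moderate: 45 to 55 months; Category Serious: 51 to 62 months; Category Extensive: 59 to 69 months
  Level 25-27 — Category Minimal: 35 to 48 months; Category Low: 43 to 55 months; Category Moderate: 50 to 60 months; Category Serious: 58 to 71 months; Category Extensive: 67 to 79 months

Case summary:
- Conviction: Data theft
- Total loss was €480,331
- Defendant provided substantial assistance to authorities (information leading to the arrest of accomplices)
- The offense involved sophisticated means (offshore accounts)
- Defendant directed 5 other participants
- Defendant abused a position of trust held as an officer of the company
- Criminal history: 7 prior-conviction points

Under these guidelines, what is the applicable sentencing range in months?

45-55 months

Base offense level for data theft: 16.
A1 applies (level before this adjustment is 16 < 21, so +2): 16 + 2 = 18.
A2 applies (level before this adjustment is 18 < 19, so +1): 18 + 1 = 19.
A3 applies: 19 + 2 = 21.
A4 applies: 21 + 3 = 24.
A5 applies: 24 − 3 = 21.
Final offense level: 21.
Criminal history: 7 prior points → Category Moderate (5-11).
Level 21 falls in the 17-24 band.
Grid: Level 17-24 × Category Moderate = 45-55 months.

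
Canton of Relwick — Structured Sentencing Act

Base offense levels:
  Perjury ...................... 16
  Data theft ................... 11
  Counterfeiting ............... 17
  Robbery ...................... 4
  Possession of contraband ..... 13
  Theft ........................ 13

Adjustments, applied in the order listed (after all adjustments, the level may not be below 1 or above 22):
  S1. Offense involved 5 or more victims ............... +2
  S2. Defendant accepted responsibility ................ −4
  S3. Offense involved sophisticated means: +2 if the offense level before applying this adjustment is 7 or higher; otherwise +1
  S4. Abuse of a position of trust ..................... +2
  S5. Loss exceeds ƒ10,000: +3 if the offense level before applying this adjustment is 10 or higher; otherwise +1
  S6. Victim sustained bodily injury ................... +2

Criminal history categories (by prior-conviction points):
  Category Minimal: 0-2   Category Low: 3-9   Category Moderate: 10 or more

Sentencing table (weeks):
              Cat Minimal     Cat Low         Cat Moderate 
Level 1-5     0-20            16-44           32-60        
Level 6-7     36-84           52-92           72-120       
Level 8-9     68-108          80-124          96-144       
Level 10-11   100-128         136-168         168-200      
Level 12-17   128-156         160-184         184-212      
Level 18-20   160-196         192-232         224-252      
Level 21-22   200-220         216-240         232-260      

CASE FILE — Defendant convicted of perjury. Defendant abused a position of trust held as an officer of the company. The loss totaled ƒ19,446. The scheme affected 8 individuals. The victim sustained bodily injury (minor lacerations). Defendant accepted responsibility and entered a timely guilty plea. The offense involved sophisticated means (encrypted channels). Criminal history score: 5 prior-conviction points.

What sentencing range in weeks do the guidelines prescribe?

216-240 weeks

Base offense level for perjury: 16.
S1 applies: 16 + 2 = 18.
S2 applies: 18 − 4 = 14.
S3 applies (level before this adjustment is 14 ≥ 7, so +2): 14 + 2 = 16.
S4 applies: 16 + 2 = 18.
S5 applies (level before this adjustment is 18 ≥ 10, so +3): 18 + 3 = 21.
S6 applies: 21 + 2 = 23.
Level 23 exceeds the maximum of 22; capped at 22.
Final offense level: 22.
Criminal history: 5 prior points → Category Low (3-9).
Level 22 falls in the 21-22 band.
Grid: Level 21-22 × Category Low = 216-240 weeks.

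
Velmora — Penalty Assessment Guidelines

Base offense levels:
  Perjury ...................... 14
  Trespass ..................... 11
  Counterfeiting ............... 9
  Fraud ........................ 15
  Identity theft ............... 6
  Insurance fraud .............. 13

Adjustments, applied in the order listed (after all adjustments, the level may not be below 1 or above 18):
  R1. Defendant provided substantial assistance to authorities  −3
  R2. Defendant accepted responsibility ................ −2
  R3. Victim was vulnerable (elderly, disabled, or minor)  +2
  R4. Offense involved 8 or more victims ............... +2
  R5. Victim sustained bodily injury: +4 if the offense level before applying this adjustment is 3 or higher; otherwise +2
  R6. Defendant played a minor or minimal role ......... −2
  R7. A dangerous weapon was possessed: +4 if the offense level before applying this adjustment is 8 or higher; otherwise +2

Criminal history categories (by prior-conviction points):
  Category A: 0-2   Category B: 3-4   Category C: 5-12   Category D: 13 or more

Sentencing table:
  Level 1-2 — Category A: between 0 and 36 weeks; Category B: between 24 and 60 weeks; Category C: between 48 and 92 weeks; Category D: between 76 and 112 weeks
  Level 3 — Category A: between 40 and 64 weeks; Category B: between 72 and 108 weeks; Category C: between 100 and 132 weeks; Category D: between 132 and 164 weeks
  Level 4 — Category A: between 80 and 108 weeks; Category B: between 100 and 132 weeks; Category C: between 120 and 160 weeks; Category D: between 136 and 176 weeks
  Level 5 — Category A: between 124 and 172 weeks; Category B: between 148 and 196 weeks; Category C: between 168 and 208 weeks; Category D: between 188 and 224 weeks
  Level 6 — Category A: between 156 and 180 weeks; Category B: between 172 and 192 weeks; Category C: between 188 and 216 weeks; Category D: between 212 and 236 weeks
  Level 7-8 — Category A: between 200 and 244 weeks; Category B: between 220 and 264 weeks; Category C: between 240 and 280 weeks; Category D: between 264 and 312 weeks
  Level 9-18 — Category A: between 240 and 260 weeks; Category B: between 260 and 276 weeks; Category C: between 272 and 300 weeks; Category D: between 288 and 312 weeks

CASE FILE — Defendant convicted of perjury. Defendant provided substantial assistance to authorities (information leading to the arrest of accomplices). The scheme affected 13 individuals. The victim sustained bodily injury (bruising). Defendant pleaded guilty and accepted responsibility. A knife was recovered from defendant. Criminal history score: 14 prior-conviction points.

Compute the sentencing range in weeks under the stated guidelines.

288-312 weeks

Base offense level for perjury: 14.
R1 applies: 14 − 3 = 11.
R2 applies: 11 − 2 = 9.
R3 does not apply.
R4 applies: 9 + 2 = 11.
R5 applies (level before this adjustment is 11 ≥ 3, so +4): 11 + 4 = 15.
R7 applies (level before this adjustment is 15 ≥ 8, so +4): 15 + 4 = 19.
Level 19 exceeds the maximum of 18; capped at 18.
Final offense level: 18.
Criminal history: 14 prior points → Category D (13+).
Level 18 falls in the 9-18 band.
Grid: Level 9-18 × Category D = 288-312 weeks.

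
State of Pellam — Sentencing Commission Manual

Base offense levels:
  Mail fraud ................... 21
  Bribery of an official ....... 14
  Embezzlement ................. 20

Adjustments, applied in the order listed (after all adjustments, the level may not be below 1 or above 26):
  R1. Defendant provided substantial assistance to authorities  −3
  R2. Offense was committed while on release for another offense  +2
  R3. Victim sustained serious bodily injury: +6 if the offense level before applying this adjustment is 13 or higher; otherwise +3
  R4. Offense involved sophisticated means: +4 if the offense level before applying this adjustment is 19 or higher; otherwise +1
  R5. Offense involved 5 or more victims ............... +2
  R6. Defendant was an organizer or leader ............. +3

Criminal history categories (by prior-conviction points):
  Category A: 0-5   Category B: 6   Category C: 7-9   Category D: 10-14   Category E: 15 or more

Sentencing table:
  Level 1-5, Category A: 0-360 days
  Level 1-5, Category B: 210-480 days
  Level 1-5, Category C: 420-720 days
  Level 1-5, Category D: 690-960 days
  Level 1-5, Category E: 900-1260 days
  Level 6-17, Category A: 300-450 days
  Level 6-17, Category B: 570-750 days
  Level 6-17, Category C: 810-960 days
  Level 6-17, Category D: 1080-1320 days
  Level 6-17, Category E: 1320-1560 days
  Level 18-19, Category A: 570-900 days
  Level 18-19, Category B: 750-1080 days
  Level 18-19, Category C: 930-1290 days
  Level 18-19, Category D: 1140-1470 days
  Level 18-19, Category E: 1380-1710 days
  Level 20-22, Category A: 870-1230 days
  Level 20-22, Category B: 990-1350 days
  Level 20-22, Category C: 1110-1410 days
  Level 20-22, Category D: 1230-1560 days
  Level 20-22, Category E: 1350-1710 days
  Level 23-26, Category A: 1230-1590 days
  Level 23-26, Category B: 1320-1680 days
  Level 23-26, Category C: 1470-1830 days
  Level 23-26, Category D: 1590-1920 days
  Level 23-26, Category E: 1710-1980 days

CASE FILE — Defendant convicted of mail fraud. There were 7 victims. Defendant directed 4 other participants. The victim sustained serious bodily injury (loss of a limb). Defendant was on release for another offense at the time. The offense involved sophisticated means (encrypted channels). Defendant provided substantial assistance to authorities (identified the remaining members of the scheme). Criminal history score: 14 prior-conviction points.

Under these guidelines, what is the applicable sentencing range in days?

1590-1920 days

Base offense level for mail fraud: 21.
R1 applies: 21 − 3 = 18.
R2 applies: 18 + 2 = 20.
R3 applies (level before this adjustment is 20 ≥ 13, so +6): 20 + 6 = 26.
R4 applies (level before this adjustment is 26 ≥ 19, so +4): 26 + 4 = 30.
R5 applies: 30 + 2 = 32.
R6 applies: 32 + 3 = 35.
Level 35 exceeds the maximum of 26; capped at 26.
Final offense level: 26.
Criminal history: 14 prior points → Category D (10-14).
Level 26 falls in the 23-26 band.
Grid: Level 23-26 × Category D = 1590-1920 days.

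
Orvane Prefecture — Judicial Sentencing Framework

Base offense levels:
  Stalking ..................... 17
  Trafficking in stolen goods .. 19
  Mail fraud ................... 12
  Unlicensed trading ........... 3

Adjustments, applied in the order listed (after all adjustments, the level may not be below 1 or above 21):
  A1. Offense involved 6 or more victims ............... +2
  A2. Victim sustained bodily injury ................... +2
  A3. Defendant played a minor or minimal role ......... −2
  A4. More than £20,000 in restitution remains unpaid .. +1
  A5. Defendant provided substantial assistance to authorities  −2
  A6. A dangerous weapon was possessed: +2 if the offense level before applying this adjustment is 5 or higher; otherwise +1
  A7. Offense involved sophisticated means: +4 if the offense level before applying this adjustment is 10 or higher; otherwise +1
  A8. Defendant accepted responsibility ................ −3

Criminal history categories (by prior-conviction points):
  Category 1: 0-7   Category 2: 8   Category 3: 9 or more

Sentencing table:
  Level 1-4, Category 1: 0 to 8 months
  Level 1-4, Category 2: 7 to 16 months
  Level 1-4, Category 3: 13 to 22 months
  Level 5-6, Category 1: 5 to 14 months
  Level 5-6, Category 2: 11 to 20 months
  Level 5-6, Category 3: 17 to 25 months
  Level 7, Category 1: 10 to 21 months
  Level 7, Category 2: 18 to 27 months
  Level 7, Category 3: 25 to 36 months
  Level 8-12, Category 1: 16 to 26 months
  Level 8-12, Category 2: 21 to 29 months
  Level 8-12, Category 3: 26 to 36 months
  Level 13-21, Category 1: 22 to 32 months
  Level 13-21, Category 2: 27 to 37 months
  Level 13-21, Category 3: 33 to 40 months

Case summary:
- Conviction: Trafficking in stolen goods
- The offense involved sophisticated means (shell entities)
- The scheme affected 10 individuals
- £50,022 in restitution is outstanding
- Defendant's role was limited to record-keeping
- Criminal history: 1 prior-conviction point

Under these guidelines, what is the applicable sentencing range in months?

Base offense level for trafficking in stolen goods: 19.
A1 applies: 19 + 2 = 21.
A2 does not apply.
A3 applies: 21 − 2 = 19.
A4 applies: 19 + 1 = 20.
A7 applies (level before this adjustment is 20 ≥ 10, so +4): 20 + 4 = 24.
A8 does not apply.
Level 24 exceeds the maximum of 21; capped at 21.
Final offense level: 21.
Criminal history: 1 prior point → Category 1 (0-7).
Level 21 falls in the 13-21 band.
Grid: Level 13-21 × Category 1 = 22-32 months.

22-32 months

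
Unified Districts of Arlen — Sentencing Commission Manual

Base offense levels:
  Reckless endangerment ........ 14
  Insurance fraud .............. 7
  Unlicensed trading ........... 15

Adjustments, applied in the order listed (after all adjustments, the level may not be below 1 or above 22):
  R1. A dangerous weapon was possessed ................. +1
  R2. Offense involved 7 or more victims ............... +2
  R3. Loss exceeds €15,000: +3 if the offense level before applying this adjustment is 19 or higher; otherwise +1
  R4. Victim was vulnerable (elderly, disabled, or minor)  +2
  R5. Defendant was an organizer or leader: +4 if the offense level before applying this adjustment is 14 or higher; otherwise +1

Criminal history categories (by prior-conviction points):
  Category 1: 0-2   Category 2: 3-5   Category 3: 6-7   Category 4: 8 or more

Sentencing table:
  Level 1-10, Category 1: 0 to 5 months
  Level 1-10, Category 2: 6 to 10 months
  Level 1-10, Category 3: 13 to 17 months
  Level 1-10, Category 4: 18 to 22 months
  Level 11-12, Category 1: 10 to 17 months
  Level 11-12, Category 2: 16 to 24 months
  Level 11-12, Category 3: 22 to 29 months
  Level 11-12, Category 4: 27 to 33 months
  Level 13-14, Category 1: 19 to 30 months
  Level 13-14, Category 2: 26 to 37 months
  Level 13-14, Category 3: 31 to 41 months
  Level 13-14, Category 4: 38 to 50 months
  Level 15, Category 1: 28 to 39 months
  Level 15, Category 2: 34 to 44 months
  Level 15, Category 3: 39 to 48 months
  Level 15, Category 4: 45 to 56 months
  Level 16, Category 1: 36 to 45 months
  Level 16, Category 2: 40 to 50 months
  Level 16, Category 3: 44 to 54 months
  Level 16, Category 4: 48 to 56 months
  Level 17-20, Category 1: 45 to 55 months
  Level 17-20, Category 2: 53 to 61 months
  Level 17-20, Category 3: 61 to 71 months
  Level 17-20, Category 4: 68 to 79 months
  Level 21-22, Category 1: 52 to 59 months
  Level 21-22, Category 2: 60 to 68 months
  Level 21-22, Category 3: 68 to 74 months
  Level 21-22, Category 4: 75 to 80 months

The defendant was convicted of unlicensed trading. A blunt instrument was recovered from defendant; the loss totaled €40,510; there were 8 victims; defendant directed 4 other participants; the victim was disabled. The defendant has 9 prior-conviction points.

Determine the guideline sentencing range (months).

75-80 months

Base offense level for unlicensed trading: 15.
R1 applies: 15 + 1 = 16.
R2 applies: 16 + 2 = 18.
R3 applies (level before this adjustment is 18 < 19, so +1): 18 + 1 = 19.
R4 applies: 19 + 2 = 21.
R5 applies (level before this adjustment is 21 ≥ 14, so +4): 21 + 4 = 25.
Level 25 exceeds the maximum of 22; capped at 22.
Final offense level: 22.
Criminal history: 9 prior points → Category 4 (8+).
Level 22 falls in the 21-22 band.
Grid: Level 21-22 × Category 4 = 75-80 months.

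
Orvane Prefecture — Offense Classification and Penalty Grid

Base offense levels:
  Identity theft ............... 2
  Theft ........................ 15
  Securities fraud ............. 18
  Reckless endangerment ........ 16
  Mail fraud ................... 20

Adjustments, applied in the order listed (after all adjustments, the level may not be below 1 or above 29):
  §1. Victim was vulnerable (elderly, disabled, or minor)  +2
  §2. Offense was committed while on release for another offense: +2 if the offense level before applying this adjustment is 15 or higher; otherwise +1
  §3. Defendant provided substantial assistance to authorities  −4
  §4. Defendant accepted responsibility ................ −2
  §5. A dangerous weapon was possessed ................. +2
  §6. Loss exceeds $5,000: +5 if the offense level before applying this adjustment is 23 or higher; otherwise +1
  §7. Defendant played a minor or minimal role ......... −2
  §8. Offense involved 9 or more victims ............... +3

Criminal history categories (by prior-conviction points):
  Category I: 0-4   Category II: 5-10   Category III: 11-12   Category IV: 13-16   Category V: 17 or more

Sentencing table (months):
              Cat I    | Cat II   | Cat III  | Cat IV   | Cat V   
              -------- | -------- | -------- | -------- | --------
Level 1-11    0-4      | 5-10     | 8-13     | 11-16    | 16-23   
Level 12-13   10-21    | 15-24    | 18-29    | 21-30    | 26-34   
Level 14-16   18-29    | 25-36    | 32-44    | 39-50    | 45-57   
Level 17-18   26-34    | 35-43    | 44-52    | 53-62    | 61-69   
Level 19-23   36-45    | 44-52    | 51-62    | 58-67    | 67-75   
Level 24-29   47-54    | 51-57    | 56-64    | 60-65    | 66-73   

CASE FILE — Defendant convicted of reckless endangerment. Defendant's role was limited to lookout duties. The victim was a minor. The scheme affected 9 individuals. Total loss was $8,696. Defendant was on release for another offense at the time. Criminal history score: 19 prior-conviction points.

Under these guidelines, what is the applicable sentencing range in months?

67-75 months

Base offense level for reckless endangerment: 16.
§1 applies: 16 + 2 = 18.
§2 applies (level before this adjustment is 18 ≥ 15, so +2): 18 + 2 = 20.
§6 applies (level before this adjustment is 20 < 23, so +1): 20 + 1 = 21.
§7 applies: 21 − 2 = 19.
§8 applies: 19 + 3 = 22.
Final offense level: 22.
Criminal history: 19 prior points → Category V (17+).
Level 22 falls in the 19-23 band.
Grid: Level 19-23 × Category V = 67-75 months.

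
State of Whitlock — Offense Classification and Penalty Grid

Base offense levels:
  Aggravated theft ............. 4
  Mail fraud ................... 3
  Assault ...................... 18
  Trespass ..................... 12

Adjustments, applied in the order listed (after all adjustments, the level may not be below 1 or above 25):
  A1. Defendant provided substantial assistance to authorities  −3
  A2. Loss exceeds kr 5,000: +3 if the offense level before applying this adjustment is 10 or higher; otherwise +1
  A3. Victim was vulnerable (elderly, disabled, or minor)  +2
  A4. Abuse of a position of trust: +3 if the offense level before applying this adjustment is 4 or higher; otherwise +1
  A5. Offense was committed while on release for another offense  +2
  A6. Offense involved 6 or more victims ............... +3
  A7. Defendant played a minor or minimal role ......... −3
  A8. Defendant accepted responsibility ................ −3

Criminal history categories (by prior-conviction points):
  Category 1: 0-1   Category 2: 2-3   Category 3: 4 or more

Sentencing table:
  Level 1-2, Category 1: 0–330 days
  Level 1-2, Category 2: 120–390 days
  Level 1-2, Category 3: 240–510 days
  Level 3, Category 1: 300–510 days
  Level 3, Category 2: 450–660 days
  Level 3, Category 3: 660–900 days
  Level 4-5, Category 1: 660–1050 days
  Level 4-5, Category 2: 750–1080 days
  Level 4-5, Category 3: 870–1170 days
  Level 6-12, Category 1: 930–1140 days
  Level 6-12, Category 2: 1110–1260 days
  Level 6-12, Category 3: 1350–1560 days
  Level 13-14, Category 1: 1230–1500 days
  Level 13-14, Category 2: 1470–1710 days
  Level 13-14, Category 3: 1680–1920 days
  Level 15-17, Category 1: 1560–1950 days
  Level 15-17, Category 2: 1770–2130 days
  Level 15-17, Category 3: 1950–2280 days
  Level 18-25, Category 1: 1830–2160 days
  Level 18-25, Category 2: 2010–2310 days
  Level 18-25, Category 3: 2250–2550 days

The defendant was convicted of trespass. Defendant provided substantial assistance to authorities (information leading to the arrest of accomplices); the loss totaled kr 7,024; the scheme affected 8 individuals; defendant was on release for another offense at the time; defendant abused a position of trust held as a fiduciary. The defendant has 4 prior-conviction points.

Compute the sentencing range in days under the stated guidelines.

Base offense level for trespass: 12.
A1 applies: 12 − 3 = 9.
A2 applies (level before this adjustment is 9 < 10, so +1): 9 + 1 = 10.
A3 does not apply.
A4 applies (level before this adjustment is 10 ≥ 4, so +3): 10 + 3 = 13.
A5 applies: 13 + 2 = 15.
A6 applies: 15 + 3 = 18.
Final offense level: 18.
Criminal history: 4 prior points → Category 3 (4+).
Level 18 falls in the 18-25 band.
Grid: Level 18-25 × Category 3 = 2250-2550 days.

2250-2550 days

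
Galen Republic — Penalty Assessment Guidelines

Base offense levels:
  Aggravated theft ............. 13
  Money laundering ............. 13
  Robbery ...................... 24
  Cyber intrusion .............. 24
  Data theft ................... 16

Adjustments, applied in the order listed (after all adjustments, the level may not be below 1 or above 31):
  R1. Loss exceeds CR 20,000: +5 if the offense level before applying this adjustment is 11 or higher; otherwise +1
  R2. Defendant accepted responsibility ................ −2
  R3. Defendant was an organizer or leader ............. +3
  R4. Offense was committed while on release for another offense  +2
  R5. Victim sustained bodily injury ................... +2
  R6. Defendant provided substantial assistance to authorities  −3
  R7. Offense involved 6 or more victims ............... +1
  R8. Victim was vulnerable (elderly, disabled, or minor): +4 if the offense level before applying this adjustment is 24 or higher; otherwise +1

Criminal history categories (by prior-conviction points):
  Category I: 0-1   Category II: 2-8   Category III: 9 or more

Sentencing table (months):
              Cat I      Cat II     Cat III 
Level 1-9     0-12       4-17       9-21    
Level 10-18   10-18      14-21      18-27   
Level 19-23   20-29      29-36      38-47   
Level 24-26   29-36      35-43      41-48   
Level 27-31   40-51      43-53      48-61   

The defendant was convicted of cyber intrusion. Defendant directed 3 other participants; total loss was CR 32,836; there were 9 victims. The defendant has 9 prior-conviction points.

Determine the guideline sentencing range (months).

Base offense level for cyber intrusion: 24.
R1 applies (level before this adjustment is 24 ≥ 11, so +5): 24 + 5 = 29.
R2 does not apply.
R3 applies: 29 + 3 = 32.
R5 does not apply.
R6 does not apply.
R7 applies: 32 + 1 = 33.
R8 does not apply.
Level 33 exceeds the maximum of 31; capped at 31.
Final offense level: 31.
Criminal history: 9 prior points → Category III (9+).
Level 31 falls in the 27-31 band.
Grid: Level 27-31 × Category III = 48-61 months.

48-61 months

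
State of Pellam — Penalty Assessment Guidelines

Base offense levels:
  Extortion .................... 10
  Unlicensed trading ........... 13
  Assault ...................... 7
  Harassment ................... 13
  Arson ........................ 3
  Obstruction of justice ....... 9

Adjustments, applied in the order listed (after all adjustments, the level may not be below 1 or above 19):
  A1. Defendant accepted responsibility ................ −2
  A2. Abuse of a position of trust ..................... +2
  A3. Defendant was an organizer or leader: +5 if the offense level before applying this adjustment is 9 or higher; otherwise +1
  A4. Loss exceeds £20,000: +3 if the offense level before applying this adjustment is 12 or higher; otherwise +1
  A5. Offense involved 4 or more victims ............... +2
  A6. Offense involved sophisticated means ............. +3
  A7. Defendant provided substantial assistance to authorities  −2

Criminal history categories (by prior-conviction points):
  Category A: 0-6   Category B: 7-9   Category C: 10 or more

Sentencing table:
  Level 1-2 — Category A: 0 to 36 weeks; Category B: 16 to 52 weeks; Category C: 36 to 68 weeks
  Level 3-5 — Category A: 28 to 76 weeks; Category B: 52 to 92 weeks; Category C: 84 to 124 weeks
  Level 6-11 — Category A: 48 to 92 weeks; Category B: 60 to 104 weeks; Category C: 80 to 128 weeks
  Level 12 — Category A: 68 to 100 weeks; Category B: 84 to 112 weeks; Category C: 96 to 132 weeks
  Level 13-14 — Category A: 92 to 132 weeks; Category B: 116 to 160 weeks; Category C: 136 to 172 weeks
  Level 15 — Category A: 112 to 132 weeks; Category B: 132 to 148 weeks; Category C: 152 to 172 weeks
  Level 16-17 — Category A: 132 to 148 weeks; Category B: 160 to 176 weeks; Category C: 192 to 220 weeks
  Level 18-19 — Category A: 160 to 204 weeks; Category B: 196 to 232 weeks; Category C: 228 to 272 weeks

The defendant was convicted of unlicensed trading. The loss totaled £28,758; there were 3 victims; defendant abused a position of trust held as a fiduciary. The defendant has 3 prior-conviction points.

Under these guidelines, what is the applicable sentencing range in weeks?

160-204 weeks

Base offense level for unlicensed trading: 13.
A1 does not apply.
A2 applies: 13 + 2 = 15.
A3 does not apply.
A4 applies (level before this adjustment is 15 ≥ 12, so +3): 15 + 3 = 18.
A6 does not apply.
Final offense level: 18.
Criminal history: 3 prior points → Category A (0-6).
Level 18 falls in the 18-19 band.
Grid: Level 18-19 × Category A = 160-204 weeks.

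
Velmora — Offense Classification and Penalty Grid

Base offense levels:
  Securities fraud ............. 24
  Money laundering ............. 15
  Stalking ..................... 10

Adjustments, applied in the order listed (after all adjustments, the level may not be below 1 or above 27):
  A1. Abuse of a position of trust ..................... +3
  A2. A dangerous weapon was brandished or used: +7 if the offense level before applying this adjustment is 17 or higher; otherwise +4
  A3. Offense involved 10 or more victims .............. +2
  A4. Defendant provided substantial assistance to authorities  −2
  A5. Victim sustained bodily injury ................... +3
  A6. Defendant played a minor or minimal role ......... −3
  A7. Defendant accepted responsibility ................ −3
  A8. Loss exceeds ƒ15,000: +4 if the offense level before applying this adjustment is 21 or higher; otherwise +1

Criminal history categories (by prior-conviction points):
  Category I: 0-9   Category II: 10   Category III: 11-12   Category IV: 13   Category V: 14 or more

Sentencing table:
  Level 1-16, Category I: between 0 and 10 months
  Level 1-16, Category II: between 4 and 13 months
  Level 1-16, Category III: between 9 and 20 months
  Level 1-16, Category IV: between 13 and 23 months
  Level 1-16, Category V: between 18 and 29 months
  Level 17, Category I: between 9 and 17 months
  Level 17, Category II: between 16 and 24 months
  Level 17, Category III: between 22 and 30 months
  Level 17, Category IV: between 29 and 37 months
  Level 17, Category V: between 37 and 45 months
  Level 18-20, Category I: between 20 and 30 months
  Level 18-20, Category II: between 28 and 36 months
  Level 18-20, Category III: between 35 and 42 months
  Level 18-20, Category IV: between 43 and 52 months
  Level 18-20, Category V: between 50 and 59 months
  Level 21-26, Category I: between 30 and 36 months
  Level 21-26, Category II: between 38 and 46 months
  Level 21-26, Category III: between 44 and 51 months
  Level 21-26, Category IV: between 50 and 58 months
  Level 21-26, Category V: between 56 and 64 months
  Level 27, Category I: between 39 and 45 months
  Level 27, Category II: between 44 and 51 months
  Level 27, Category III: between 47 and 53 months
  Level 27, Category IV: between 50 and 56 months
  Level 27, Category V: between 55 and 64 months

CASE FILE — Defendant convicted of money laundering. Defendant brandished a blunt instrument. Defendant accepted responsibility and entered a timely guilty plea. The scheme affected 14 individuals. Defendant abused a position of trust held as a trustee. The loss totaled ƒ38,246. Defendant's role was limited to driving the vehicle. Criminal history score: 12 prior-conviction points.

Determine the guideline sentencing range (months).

Base offense level for money laundering: 15.
A1 applies: 15 + 3 = 18.
A2 applies (level before this adjustment is 18 ≥ 17, so +7): 18 + 7 = 25.
A3 applies: 25 + 2 = 27.
A6 applies: 27 − 3 = 24.
A7 applies: 24 − 3 = 21.
A8 applies (level before this adjustment is 21 ≥ 21, so +4): 21 + 4 = 25.
Final offense level: 25.
Criminal history: 12 prior points → Category III (11-12).
Level 25 falls in the 21-26 band.
Grid: Level 21-26 × Category III = 44-51 months.

44-51 months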